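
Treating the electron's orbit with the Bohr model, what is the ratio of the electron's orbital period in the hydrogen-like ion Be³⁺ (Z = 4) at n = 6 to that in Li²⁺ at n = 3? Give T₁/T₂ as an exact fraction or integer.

T ∝ Z^-2 · n^3
T₁/T₂ = (4/3)^-2 · (6/3)^3 = 9/2

9/2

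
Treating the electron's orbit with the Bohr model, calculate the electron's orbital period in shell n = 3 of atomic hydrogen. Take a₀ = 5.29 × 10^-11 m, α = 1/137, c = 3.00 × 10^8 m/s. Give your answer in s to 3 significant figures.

4.10 × 10^-15 s

r = n²a₀/Z = 3²·5.29 × 10^-11/1 = 4.76 × 10^-10 m
v = Zαc/n = 1·0.00730·3.00 × 10^8/3 = 7.30 × 10^5 m/s
T = 2πr/v = 4.10 × 10^-15 s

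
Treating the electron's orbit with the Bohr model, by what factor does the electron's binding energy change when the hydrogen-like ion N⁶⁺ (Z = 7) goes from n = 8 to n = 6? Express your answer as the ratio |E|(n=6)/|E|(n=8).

|E| ∝ Z^2 · n^-2; with Z fixed, |E| ∝ n^-2.
|E|(n=6)/|E|(n=8) = (6/8)^-2 = 16/9

16/9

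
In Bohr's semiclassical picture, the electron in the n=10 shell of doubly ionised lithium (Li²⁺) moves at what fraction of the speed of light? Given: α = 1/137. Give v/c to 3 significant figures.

0.00219

v_n = Zαc/n, so v/c = Zα/n = 3 × 0.00730 / 10 = 0.00219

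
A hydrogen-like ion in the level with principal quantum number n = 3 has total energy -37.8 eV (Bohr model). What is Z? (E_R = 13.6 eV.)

E_n = −E_R Z²/n² ⇒ Z² = −E_n n²/E_R = 37.8 × 3² / 13.6 ≈ 25.01
Z = 5

5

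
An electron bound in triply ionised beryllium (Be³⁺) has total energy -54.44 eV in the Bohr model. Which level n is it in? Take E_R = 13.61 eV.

E_n = −E_R Z²/n² ⇒ n² = E_R Z²/(−E_n) = 13.61 × 4² / 54.44 ≈ 4.00
n = 2

2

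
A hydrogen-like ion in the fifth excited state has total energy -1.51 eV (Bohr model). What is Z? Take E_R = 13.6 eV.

2

E_n = −E_R Z²/n² ⇒ Z² = −E_n n²/E_R = 1.51 × 6² / 13.6 ≈ 4.00
Z = 2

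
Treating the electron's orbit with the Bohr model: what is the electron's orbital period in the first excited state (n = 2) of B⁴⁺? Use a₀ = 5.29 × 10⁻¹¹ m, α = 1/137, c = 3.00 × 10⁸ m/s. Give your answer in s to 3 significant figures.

r = n²a₀/Z = 2²·5.29 × 10⁻¹¹/5 = 4.23 × 10⁻¹¹ m
v = Zαc/n = 5·0.00730·3.00 × 10⁸/2 = 5.47 × 10⁶ m/s
T = 2πr/v = 4.86 × 10⁻¹⁷ s

4.86 × 10⁻¹⁷ s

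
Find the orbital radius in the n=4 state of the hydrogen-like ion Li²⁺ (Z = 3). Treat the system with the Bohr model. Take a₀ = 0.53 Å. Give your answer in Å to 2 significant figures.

r_n = n²a₀/Z = 4² × 0.53 / 3
    = 16 × 0.53 / 3 = 2.8 Å

2.8 Å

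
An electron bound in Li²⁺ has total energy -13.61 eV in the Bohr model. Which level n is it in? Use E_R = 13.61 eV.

3

E_n = −E_R Z²/n² ⇒ n² = E_R Z²/(−E_n) = 13.61 × 3² / 13.61 ≈ 9.00
n = 3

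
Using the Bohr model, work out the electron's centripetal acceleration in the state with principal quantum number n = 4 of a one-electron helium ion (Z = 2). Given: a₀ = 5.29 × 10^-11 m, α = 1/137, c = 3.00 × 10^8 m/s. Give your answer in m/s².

r = n²a₀/Z = 4.23 × 10^-10 m, v = Zαc/n = 1.09 × 10^6 m/s
a = v²/r = (1.09 × 10^6)² / 4.23 × 10^-10 = 2.83 × 10^21 m/s²

2.83 × 10^21 m/s²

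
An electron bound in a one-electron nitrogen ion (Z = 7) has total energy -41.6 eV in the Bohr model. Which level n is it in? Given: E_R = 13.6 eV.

E_n = −E_R Z²/n² ⇒ n² = E_R Z²/(−E_n) = 13.6 × 7² / 41.6 ≈ 16.02
n = 4

4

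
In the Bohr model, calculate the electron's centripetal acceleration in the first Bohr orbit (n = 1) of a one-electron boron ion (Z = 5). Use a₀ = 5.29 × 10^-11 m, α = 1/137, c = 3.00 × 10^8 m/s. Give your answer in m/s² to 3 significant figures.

r = n²a₀/Z = 1.06 × 10^-11 m, v = Zαc/n = 1.09 × 10^7 m/s
a = v²/r = (1.09 × 10^7)² / 1.06 × 10^-11 = 1.13 × 10^25 m/s²

1.13 × 10^25 m/s²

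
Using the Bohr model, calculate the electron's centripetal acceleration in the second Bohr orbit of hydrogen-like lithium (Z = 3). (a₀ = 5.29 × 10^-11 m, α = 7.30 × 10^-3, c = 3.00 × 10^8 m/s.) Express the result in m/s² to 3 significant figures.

1.53 × 10^23 m/s²

r = n²a₀/Z = 7.05 × 10^-11 m, v = Zαc/n = 3.29 × 10^6 m/s
a = v²/r = (3.29 × 10^6)² / 7.05 × 10^-11 = 1.53 × 10^23 m/s²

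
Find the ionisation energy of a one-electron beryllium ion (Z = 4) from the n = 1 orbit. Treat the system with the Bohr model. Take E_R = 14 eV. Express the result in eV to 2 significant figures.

E_n = −E_R·Z²/n² = −14 × 4²/1² eV = -220 eV
Ionisation energy = −E_n = 220 eV

220 eV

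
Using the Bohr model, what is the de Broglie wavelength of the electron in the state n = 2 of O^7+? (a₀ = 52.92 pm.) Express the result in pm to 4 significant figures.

83.13 pm

The Bohr quantisation condition is nλ = 2πr_n.
r_n = n²a₀/Z = 26.46 pm
λ = 2πr_n/n = 2π·26.46/2 = 83.13 pm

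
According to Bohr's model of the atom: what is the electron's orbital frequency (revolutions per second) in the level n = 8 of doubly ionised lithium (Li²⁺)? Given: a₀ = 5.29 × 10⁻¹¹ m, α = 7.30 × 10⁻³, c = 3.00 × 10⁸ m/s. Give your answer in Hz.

r = n²a₀/Z = 1.13 × 10⁻⁹ m, v = Zαc/n = 8.21 × 10⁵ m/s
f = v/(2πr) = 1.16 × 10¹⁴ Hz

1.16 × 10¹⁴ Hz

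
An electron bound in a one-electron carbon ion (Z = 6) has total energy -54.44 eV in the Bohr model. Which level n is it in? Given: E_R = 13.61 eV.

E_n = −E_R Z²/n² ⇒ n² = E_R Z²/(−E_n) = 13.61 × 6² / 54.44 ≈ 9.00
n = 3

3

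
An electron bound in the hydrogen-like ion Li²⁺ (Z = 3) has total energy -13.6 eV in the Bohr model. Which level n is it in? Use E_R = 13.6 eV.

E_n = −E_R Z²/n² ⇒ n² = E_R Z²/(−E_n) = 13.6 × 3² / 13.6 ≈ 9.00
n = 3

3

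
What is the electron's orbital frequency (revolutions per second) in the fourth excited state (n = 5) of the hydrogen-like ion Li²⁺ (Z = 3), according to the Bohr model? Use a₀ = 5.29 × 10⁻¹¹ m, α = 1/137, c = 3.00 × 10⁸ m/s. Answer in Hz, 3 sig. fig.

r = n²a₀/Z = 4.41 × 10⁻¹⁰ m, v = Zαc/n = 1.31 × 10⁶ m/s
f = v/(2πr) = 4.74 × 10¹⁴ Hz

4.74 × 10¹⁴ Hz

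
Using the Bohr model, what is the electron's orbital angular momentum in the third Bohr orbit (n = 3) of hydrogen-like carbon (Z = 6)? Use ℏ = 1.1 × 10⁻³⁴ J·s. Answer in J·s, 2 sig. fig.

3.3 × 10⁻³⁴ J·s

L_n = nℏ = 3 × 1.1 × 10⁻³⁴ = 3.3 × 10⁻³⁴ J·s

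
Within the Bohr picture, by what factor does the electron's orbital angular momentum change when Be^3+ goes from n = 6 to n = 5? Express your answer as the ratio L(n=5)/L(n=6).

5/6

L = nℏ depends only on n, so L ∝ n.
L(n=5)/L(n=6) = (5/6)^1 = 5/6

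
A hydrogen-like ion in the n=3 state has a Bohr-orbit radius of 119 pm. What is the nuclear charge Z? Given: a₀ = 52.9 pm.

4

r_n = n²a₀/Z ⇒ Z = n²a₀/r = 3² × 52.9 / 119 ≈ 4.00
Z = 4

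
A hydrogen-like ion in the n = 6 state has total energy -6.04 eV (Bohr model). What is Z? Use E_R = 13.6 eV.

4

E_n = −E_R Z²/n² ⇒ Z² = −E_n n²/E_R = 6.04 × 6² / 13.6 ≈ 15.99
Z = 4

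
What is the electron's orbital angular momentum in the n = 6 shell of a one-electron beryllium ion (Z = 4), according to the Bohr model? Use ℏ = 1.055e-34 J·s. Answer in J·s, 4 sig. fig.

6.330e-34 J·s

L_n = nℏ = 6 × 1.055e-34 = 6.330e-34 J·s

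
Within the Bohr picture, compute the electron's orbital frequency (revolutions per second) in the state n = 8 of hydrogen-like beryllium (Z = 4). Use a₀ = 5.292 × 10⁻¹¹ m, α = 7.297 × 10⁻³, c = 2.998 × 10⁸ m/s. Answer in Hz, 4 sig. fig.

2.056 × 10¹⁴ Hz

r = n²a₀/Z = 8.467 × 10⁻¹⁰ m, v = Zαc/n = 1.094 × 10⁶ m/s
f = v/(2πr) = 2.056 × 10¹⁴ Hz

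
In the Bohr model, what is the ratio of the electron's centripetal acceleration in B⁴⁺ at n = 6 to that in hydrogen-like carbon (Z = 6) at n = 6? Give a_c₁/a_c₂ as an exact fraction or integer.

125/216

a_c ∝ Z^3 · n^-4
a_c₁/a_c₂ = (5/6)^3 · (6/6)^-4 = 125/216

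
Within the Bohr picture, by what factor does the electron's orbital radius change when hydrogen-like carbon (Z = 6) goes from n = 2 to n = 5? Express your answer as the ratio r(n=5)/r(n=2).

r ∝ Z^-1 · n^2; with Z fixed, r ∝ n^2.
r(n=5)/r(n=2) = (5/2)^2 = 25/4

25/4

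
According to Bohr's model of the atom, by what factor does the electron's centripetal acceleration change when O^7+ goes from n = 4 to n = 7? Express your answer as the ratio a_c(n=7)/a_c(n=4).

256/2401

a_c ∝ Z^3 · n^-4; with Z fixed, a_c ∝ n^-4.
a_c(n=7)/a_c(n=4) = (7/4)^-4 = 256/2401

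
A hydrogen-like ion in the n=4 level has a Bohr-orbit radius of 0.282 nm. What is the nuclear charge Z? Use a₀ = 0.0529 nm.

3

r_n = n²a₀/Z ⇒ Z = n²a₀/r = 4² × 0.0529 / 0.282 ≈ 3.00
Z = 3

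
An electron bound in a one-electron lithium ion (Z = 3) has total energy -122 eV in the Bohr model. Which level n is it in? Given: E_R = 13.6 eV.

E_n = −E_R Z²/n² ⇒ n² = E_R Z²/(−E_n) = 13.6 × 3² / 122 ≈ 1.00
n = 1

1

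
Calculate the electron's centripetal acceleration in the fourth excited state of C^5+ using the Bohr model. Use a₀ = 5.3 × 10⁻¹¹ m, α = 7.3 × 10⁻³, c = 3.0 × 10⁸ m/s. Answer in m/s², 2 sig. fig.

r = n²a₀/Z = 2.2 × 10⁻¹⁰ m, v = Zαc/n = 2.6 × 10⁶ m/s
a = v²/r = (2.6 × 10⁶)² / 2.2 × 10⁻¹⁰ = 3.1 × 10²² m/s²

3.1 × 10²² m/s²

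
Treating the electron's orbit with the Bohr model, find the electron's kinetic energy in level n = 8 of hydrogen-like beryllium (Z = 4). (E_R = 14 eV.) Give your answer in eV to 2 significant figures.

For a Coulomb orbit the virial theorem gives K = −E_n.
E_n = −E_R·Z²/n², so K = E_R·Z²/n² = 14 × 4²/8² = 3.5 eV

3.5 eV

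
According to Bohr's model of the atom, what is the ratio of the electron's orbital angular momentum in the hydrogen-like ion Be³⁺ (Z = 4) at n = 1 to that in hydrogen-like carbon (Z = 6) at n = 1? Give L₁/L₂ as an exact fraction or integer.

1

L = nℏ is independent of Z.
L₁/L₂ = n₁/n₂ = 1/1 = 1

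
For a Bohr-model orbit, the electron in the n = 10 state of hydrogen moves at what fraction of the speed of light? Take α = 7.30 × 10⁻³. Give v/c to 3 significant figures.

0.000730

v_n = Zαc/n, so v/c = Zα/n = 1 × 0.00730 / 10 = 0.000730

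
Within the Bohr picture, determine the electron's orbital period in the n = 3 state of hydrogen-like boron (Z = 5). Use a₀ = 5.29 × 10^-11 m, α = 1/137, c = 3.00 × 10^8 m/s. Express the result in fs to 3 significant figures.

0.164 fs

r = n²a₀/Z = 3²·5.29 × 10^-11/5 = 9.52 × 10^-11 m
v = Zαc/n = 5·0.00730·3.00 × 10^8/3 = 3.65 × 10^6 m/s
T = 2πr/v = 1.64 × 10^-16 s = 0.164 fs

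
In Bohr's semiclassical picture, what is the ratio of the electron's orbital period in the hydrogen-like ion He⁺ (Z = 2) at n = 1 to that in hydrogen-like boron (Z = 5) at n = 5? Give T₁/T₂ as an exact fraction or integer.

T ∝ Z^-2 · n^3
T₁/T₂ = (2/5)^-2 · (1/5)^3 = 1/20

1/20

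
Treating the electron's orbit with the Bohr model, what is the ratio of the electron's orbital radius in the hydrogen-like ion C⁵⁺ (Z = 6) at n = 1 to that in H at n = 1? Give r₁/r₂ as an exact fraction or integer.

r ∝ Z^-1 · n^2
r₁/r₂ = (6/1)^-1 · (1/1)^2 = 1/6

1/6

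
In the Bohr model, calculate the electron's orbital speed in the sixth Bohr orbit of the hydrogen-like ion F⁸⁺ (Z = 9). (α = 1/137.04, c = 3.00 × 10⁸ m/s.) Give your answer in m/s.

v_n = Zαc/n = 9 × 0.00730 × 3.00 × 10⁸ / 6
    = 3.28 × 10⁶ m/s

3.28 × 10⁶ m/s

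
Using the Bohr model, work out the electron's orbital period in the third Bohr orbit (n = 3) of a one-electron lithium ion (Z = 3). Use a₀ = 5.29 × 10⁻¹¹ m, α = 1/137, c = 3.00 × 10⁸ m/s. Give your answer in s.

r = n²a₀/Z = 3²·5.29 × 10⁻¹¹/3 = 1.59 × 10⁻¹⁰ m
v = Zαc/n = 3·0.00730·3.00 × 10⁸/3 = 2.19 × 10⁶ m/s
T = 2πr/v = 4.55 × 10⁻¹⁶ s

4.55 × 10⁻¹⁶ s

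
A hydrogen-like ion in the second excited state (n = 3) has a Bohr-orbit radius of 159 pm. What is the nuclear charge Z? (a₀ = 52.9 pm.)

3

r_n = n²a₀/Z ⇒ Z = n²a₀/r = 3² × 52.9 / 159 ≈ 2.99
Z = 3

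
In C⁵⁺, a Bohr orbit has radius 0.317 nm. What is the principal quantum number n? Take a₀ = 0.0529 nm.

r_n = n²a₀/Z ⇒ n² = rZ/a₀ = 0.317 × 6 / 0.0529 ≈ 35.95
n = 6

6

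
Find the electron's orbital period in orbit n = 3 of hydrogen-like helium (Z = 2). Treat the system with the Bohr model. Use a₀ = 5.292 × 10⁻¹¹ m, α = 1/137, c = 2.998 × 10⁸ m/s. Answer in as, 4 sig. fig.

1026 as

r = n²a₀/Z = 3²·5.292 × 10⁻¹¹/2 = 2.381 × 10⁻¹⁰ m
v = Zαc/n = 2·0.007299·2.998 × 10⁸/3 = 1.459 × 10⁶ m/s
T = 2πr/v = 1.026 × 10⁻¹⁵ s = 1026 as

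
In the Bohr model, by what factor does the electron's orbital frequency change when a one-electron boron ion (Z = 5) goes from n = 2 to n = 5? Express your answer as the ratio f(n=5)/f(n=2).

f ∝ Z^2 · n^-3; with Z fixed, f ∝ n^-3.
f(n=5)/f(n=2) = (5/2)^-3 = 8/125

8/125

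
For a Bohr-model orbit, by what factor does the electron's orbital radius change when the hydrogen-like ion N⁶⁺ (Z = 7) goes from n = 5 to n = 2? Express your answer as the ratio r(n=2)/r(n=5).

4/25

r ∝ Z^-1 · n^2; with Z fixed, r ∝ n^2.
r(n=2)/r(n=5) = (2/5)^2 = 4/25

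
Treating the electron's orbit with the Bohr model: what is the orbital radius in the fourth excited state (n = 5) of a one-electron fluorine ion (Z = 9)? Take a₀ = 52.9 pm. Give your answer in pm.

r_n = n²a₀/Z = 5² × 52.9 / 9
    = 25 × 52.9 / 9 = 147 pm

147 pm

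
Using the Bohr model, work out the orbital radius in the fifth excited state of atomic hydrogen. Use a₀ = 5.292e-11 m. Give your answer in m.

r_n = n²a₀/Z = 6² × 5.292e-11 / 1
    = 36 × 5.292e-11 / 1 = 1.905e-9 m

1.905e-9 m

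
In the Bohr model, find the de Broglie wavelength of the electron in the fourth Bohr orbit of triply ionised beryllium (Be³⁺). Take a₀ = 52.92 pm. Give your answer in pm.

332.5 pm

The Bohr quantisation condition is nλ = 2πr_n.
r_n = n²a₀/Z = 211.7 pm
λ = 2πr_n/n = 2π·211.7/4 = 332.5 pm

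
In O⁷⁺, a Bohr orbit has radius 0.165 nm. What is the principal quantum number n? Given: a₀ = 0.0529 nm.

r_n = n²a₀/Z ⇒ n² = rZ/a₀ = 0.165 × 8 / 0.0529 ≈ 24.95
n = 5

5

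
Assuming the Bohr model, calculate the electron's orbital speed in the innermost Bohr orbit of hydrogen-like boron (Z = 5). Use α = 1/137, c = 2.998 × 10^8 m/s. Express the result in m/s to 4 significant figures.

v_n = Zαc/n = 5 × 0.007299 × 2.998 × 10^8 / 1
    = 1.094 × 10^7 m/s

1.094 × 10^7 m/s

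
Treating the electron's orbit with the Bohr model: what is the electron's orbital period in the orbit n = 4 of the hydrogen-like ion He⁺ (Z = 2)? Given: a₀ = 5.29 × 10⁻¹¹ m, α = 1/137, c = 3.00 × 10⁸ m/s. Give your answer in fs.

2.43 fs

r = n²a₀/Z = 4²·5.29 × 10⁻¹¹/2 = 4.23 × 10⁻¹⁰ m
v = Zαc/n = 2·0.00730·3.00 × 10⁸/4 = 1.09 × 10⁶ m/s
T = 2πr/v = 2.43 × 10⁻¹⁵ s = 2.43 fs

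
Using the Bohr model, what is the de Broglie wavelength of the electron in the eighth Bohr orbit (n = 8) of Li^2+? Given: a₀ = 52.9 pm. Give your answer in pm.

The Bohr quantisation condition is nλ = 2πr_n.
r_n = n²a₀/Z = 1130 pm
λ = 2πr_n/n = 2π·1130/8 = 886 pm

886 pm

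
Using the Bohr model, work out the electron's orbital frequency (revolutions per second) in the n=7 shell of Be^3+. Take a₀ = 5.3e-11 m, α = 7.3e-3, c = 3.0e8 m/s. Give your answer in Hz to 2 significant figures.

r = n²a₀/Z = 6.5e-10 m, v = Zαc/n = 1.3e6 m/s
f = v/(2πr) = 3.1e14 Hz

3.1e14 Hz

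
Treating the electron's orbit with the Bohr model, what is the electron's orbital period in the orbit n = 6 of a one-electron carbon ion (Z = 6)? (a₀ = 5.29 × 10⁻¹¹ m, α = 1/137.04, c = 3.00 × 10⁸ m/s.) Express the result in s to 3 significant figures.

r = n²a₀/Z = 6²·5.29 × 10⁻¹¹/6 = 3.17 × 10⁻¹⁰ m
v = Zαc/n = 6·0.00730·3.00 × 10⁸/6 = 2.19 × 10⁶ m/s
T = 2πr/v = 9.11 × 10⁻¹⁶ s

9.11 × 10⁻¹⁶ s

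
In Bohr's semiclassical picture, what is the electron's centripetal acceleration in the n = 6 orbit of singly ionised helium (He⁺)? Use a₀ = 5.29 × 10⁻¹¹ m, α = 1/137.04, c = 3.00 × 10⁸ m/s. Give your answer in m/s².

r = n²a₀/Z = 9.52 × 10⁻¹⁰ m, v = Zαc/n = 7.30 × 10⁵ m/s
a = v²/r = (7.30 × 10⁵)² / 9.52 × 10⁻¹⁰ = 5.59 × 10²⁰ m/s²

5.59 × 10²⁰ m/s²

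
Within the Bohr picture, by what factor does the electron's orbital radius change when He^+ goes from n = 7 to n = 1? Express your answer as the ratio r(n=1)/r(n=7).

1/49

r ∝ Z^-1 · n^2; with Z fixed, r ∝ n^2.
r(n=1)/r(n=7) = (1/7)^2 = 1/49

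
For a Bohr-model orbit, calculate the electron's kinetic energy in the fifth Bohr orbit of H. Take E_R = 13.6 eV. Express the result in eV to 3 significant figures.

0.544 eV

For a Coulomb orbit the virial theorem gives K = −E_n.
E_n = −E_R·Z²/n², so K = E_R·Z²/n² = 13.6 × 1²/5² = 0.544 eV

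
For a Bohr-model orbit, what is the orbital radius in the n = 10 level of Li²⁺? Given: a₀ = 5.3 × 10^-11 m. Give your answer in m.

1.8 × 10^-9 m

r_n = n²a₀/Z = 10² × 5.3 × 10^-11 / 3
    = 100 × 5.3 × 10^-11 / 3 = 1.8 × 10^-9 m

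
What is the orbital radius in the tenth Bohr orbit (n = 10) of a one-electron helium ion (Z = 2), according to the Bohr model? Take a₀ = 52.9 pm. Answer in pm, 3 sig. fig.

2640 pm

r_n = n²a₀/Z = 10² × 52.9 / 2
    = 100 × 52.9 / 2 = 2640 pm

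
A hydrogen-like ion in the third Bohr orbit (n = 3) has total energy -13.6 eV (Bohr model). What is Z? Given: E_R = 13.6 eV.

3

E_n = −E_R Z²/n² ⇒ Z² = −E_n n²/E_R = 13.6 × 3² / 13.6 ≈ 9.00
Z = 3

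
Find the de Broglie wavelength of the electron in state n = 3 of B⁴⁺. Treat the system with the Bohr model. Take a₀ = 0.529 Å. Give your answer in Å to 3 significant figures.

The Bohr quantisation condition is nλ = 2πr_n.
r_n = n²a₀/Z = 0.952 Å
λ = 2πr_n/n = 2π·0.952/3 = 1.99 Å

1.99 Å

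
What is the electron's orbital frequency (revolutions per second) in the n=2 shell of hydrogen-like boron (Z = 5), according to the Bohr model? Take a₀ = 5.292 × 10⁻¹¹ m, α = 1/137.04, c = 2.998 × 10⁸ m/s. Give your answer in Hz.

r = n²a₀/Z = 4.234 × 10⁻¹¹ m, v = Zαc/n = 5.469 × 10⁶ m/s
f = v/(2πr) = 2.056 × 10¹⁶ Hz

2.056 × 10¹⁶ Hz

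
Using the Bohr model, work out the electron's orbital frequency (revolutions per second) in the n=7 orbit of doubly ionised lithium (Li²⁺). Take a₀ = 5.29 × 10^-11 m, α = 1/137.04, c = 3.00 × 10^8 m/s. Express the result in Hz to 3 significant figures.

1.73 × 10^14 Hz

r = n²a₀/Z = 8.64 × 10^-10 m, v = Zαc/n = 9.38 × 10^5 m/s
f = v/(2πr) = 1.73 × 10^14 Hz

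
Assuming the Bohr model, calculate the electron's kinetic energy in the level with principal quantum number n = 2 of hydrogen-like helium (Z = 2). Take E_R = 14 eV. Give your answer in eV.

14 eV

For a Coulomb orbit the virial theorem gives K = −E_n.
E_n = −E_R·Z²/n², so K = E_R·Z²/n² = 14 × 2²/2² = 14 eV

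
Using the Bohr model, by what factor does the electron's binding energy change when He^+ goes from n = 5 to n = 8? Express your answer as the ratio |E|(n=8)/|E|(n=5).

25/64

|E| ∝ Z^2 · n^-2; with Z fixed, |E| ∝ n^-2.
|E|(n=8)/|E|(n=5) = (8/5)^-2 = 25/64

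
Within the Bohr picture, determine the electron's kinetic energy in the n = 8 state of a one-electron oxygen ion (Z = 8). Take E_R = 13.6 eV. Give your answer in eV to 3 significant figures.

13.6 eV

For a Coulomb orbit the virial theorem gives K = −E_n.
E_n = −E_R·Z²/n², so K = E_R·Z²/n² = 13.6 × 8²/8² = 13.6 eV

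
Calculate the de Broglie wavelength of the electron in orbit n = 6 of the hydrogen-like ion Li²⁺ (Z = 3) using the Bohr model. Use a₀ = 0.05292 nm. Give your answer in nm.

0.6650 nm

The Bohr quantisation condition is nλ = 2πr_n.
r_n = n²a₀/Z = 0.6350 nm
λ = 2πr_n/n = 2π·0.6350/6 = 0.6650 nm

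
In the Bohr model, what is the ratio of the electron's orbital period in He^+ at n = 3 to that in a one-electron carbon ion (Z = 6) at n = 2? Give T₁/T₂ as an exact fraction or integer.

T ∝ Z^-2 · n^3
T₁/T₂ = (2/6)^-2 · (3/2)^3 = 243/8

243/8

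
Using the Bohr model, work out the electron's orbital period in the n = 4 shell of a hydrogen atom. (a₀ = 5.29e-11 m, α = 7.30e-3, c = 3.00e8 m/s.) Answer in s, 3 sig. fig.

9.71e-15 s

r = n²a₀/Z = 4²·5.29e-11/1 = 8.46e-10 m
v = Zαc/n = 1·0.00730·3.00e8/4 = 5.47e5 m/s
T = 2πr/v = 9.71e-15 s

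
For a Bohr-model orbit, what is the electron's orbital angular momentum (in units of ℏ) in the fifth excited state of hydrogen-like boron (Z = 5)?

6

L_n = nℏ, so L/ℏ = n = 6.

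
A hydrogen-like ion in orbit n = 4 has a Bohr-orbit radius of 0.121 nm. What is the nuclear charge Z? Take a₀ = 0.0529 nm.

r_n = n²a₀/Z ⇒ Z = n²a₀/r = 4² × 0.0529 / 0.121 ≈ 7.00
Z = 7

7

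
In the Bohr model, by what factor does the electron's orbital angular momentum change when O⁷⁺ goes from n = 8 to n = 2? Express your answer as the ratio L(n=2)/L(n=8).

1/4

L = nℏ depends only on n, so L ∝ n.
L(n=2)/L(n=8) = (2/8)^1 = 1/4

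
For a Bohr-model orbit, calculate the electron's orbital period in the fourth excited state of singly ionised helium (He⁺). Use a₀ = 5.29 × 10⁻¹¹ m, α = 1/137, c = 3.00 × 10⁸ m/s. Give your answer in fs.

4.74 fs

r = n²a₀/Z = 5²·5.29 × 10⁻¹¹/2 = 6.61 × 10⁻¹⁰ m
v = Zαc/n = 2·0.00730·3.00 × 10⁸/5 = 8.76 × 10⁵ m/s
T = 2πr/v = 4.74 × 10⁻¹⁵ s = 4.74 fs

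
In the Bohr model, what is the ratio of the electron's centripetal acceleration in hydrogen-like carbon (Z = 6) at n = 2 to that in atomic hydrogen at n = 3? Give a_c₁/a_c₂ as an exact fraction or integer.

2187/2

a_c ∝ Z^3 · n^-4
a_c₁/a_c₂ = (6/1)^3 · (2/3)^-4 = 2187/2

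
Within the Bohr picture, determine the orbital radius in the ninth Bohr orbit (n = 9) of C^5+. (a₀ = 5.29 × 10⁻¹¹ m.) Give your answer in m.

r_n = n²a₀/Z = 9² × 5.29 × 10⁻¹¹ / 6
    = 81 × 5.29 × 10⁻¹¹ / 6 = 7.14 × 10⁻¹⁰ m

7.14 × 10⁻¹⁰ m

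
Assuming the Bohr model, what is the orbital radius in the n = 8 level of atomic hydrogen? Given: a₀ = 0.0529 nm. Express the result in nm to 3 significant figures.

r_n = n²a₀/Z = 8² × 0.0529 / 1
    = 64 × 0.0529 / 1 = 3.39 nm

3.39 nm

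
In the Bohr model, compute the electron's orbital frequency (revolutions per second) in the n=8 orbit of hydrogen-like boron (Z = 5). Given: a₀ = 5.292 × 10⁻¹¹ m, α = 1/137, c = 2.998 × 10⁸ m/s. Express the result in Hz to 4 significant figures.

3.214 × 10¹⁴ Hz

r = n²a₀/Z = 6.774 × 10⁻¹⁰ m, v = Zαc/n = 1.368 × 10⁶ m/s
f = v/(2πr) = 3.214 × 10¹⁴ Hz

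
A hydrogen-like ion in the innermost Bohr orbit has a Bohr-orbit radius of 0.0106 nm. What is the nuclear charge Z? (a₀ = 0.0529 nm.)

r_n = n²a₀/Z ⇒ Z = n²a₀/r = 1² × 0.0529 / 0.0106 ≈ 4.99
Z = 5

5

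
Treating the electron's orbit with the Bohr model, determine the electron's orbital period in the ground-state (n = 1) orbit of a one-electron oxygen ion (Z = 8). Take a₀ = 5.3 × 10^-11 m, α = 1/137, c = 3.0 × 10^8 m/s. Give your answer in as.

r = n²a₀/Z = 1²·5.3 × 10^-11/8 = 6.6 × 10^-12 m
v = Zαc/n = 8·0.0073·3.0 × 10^8/1 = 1.8 × 10^7 m/s
T = 2πr/v = 2.4 × 10^-18 s = 2.4 as

2.4 as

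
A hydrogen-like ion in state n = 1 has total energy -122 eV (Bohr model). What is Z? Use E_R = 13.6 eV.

E_n = −E_R Z²/n² ⇒ Z² = −E_n n²/E_R = 122 × 1² / 13.6 ≈ 8.97
Z = 3

3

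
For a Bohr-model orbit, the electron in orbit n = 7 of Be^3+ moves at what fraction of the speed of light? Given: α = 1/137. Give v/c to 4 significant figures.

0.004171

v_n = Zαc/n, so v/c = Zα/n = 4 × 0.007299 / 7 = 0.004171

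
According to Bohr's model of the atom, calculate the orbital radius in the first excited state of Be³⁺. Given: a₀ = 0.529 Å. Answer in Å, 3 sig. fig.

r_n = n²a₀/Z = 2² × 0.529 / 4
    = 4 × 0.529 / 4 = 0.529 Å

0.529 Å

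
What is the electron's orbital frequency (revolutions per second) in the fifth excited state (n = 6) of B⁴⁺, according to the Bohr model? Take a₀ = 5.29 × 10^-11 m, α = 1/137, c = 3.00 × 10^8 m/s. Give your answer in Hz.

7.63 × 10^14 Hz

r = n²a₀/Z = 3.81 × 10^-10 m, v = Zαc/n = 1.82 × 10^6 m/s
f = v/(2πr) = 7.63 × 10^14 Hz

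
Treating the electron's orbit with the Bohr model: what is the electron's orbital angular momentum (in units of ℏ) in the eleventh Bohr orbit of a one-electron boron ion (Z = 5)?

L_n = nℏ, so L/ℏ = n = 11.

11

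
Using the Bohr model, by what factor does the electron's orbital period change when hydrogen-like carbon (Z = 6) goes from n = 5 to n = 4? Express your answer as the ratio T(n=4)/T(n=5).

T ∝ Z^-2 · n^3; with Z fixed, T ∝ n^3.
T(n=4)/T(n=5) = (4/5)^3 = 64/125

64/125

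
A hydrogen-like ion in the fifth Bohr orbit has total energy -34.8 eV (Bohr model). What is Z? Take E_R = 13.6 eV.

8

E_n = −E_R Z²/n² ⇒ Z² = −E_n n²/E_R = 34.8 × 5² / 13.6 ≈ 63.97
Z = 8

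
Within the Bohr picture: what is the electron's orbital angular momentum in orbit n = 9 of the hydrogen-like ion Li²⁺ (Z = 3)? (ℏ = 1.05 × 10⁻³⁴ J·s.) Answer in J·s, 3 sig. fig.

9.45 × 10⁻³⁴ J·s

L_n = nℏ = 9 × 1.05 × 10⁻³⁴ = 9.45 × 10⁻³⁴ J·s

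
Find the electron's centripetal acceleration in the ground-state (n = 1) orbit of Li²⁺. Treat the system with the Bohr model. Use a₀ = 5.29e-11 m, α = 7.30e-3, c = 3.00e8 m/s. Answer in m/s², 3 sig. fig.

2.45e24 m/s²

r = n²a₀/Z = 1.76e-11 m, v = Zαc/n = 6.57e6 m/s
a = v²/r = (6.57e6)² / 1.76e-11 = 2.45e24 m/s²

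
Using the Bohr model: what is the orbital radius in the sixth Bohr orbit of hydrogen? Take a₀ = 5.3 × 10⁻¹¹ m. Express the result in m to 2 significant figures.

r_n = n²a₀/Z = 6² × 5.3 × 10⁻¹¹ / 1
    = 36 × 5.3 × 10⁻¹¹ / 1 = 1.9 × 10⁻⁹ m

1.9 × 10⁻⁹ m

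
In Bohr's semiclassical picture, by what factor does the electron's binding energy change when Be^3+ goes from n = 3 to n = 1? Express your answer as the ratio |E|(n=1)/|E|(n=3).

9

|E| ∝ Z^2 · n^-2; with Z fixed, |E| ∝ n^-2.
|E|(n=1)/|E|(n=3) = (1/3)^-2 = 9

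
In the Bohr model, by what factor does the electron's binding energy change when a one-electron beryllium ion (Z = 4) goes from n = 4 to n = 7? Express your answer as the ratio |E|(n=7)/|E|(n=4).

|E| ∝ Z^2 · n^-2; with Z fixed, |E| ∝ n^-2.
|E|(n=7)/|E|(n=4) = (7/4)^-2 = 16/49

16/49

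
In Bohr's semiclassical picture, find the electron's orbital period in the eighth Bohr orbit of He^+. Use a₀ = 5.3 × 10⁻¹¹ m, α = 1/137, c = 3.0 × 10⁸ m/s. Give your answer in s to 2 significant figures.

1.9 × 10⁻¹⁴ s

r = n²a₀/Z = 8²·5.3 × 10⁻¹¹/2 = 1.7 × 10⁻⁹ m
v = Zαc/n = 2·0.0073·3.0 × 10⁸/8 = 5.5 × 10⁵ m/s
T = 2πr/v = 1.9 × 10⁻¹⁴ s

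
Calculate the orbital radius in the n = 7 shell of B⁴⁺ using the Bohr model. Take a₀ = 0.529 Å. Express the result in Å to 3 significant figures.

5.18 Å

r_n = n²a₀/Z = 7² × 0.529 / 5
    = 49 × 0.529 / 5 = 5.18 Å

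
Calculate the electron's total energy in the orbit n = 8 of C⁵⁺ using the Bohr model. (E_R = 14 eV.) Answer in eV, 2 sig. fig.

-7.9 eV

E_n = −E_R·Z²/n² = −14 × 6²/8² = -7.9 eV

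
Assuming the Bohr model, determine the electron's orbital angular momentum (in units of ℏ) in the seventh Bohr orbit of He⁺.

L_n = nℏ, so L/ℏ = n = 7.

7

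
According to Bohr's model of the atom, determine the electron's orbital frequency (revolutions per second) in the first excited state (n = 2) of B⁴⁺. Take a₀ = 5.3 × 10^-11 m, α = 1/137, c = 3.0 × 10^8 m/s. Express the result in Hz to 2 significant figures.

2.1 × 10^16 Hz

r = n²a₀/Z = 4.2 × 10^-11 m, v = Zαc/n = 5.5 × 10^6 m/s
f = v/(2πr) = 2.1 × 10^16 Hz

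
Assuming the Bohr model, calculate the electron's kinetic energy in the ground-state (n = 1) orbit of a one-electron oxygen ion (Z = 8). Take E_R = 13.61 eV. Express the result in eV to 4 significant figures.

871.0 eV

For a Coulomb orbit the virial theorem gives K = −E_n.
E_n = −E_R·Z²/n², so K = E_R·Z²/n² = 13.61 × 8²/1² = 871.0 eV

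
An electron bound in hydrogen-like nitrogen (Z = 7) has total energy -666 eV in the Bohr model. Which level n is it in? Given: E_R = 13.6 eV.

E_n = −E_R Z²/n² ⇒ n² = E_R Z²/(−E_n) = 13.6 × 7² / 666 ≈ 1.00
n = 1

1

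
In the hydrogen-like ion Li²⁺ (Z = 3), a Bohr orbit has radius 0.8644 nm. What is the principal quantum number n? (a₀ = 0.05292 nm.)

7

r_n = n²a₀/Z ⇒ n² = rZ/a₀ = 0.8644 × 3 / 0.05292 ≈ 49.00
n = 7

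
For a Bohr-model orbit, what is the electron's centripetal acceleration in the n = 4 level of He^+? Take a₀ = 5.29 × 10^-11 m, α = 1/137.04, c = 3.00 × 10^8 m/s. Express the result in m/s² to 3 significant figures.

2.83 × 10^21 m/s²

r = n²a₀/Z = 4.23 × 10^-10 m, v = Zαc/n = 1.09 × 10^6 m/s
a = v²/r = (1.09 × 10^6)² / 4.23 × 10^-10 = 2.83 × 10^21 m/s²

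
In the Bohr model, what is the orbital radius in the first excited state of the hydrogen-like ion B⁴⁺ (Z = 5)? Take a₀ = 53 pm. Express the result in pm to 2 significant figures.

r_n = n²a₀/Z = 2² × 53 / 5
    = 4 × 53 / 5 = 42 pm

42 pm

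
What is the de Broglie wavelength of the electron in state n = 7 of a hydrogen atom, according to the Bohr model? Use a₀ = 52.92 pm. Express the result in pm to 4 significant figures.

2328 pm

The Bohr quantisation condition is nλ = 2πr_n.
r_n = n²a₀/Z = 2593 pm
λ = 2πr_n/n = 2π·2593/7 = 2328 pm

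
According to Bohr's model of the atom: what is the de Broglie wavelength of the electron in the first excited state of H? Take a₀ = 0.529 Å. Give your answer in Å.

The Bohr quantisation condition is nλ = 2πr_n.
r_n = n²a₀/Z = 2.12 Å
λ = 2πr_n/n = 2π·2.12/2 = 6.65 Å

6.65 Å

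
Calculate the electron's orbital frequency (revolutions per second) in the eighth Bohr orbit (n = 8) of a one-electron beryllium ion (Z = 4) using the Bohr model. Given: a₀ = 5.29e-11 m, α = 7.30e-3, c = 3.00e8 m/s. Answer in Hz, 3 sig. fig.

r = n²a₀/Z = 8.46e-10 m, v = Zαc/n = 1.09e6 m/s
f = v/(2πr) = 2.06e14 Hz

2.06e14 Hz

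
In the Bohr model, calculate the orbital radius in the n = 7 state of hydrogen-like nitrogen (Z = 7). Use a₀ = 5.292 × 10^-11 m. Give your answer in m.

3.704 × 10^-10 m

r_n = n²a₀/Z = 7² × 5.292 × 10^-11 / 7
    = 49 × 5.292 × 10^-11 / 7 = 3.704 × 10^-10 m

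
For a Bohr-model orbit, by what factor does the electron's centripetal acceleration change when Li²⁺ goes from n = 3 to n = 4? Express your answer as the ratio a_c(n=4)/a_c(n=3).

a_c ∝ Z^3 · n^-4; with Z fixed, a_c ∝ n^-4.
a_c(n=4)/a_c(n=3) = (4/3)^-4 = 81/256

81/256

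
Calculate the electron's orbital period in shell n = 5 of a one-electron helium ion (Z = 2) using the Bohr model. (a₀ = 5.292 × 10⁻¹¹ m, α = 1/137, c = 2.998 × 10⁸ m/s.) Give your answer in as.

r = n²a₀/Z = 5²·5.292 × 10⁻¹¹/2 = 6.615 × 10⁻¹⁰ m
v = Zαc/n = 2·0.007299·2.998 × 10⁸/5 = 8.753 × 10⁵ m/s
T = 2πr/v = 4.748 × 10⁻¹⁵ s = 4748 as

4748 as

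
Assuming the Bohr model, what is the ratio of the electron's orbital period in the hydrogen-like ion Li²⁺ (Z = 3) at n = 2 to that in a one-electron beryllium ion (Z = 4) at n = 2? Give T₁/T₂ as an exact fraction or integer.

16/9

T ∝ Z^-2 · n^3
T₁/T₂ = (3/4)^-2 · (2/2)^3 = 16/9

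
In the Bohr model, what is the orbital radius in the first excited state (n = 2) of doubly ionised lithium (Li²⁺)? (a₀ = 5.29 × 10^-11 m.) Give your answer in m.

r_n = n²a₀/Z = 2² × 5.29 × 10^-11 / 3
    = 4 × 5.29 × 10^-11 / 3 = 7.05 × 10^-11 m

7.05 × 10^-11 m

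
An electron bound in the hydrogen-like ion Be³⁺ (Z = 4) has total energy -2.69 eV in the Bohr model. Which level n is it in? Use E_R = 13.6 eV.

E_n = −E_R Z²/n² ⇒ n² = E_R Z²/(−E_n) = 13.6 × 4² / 2.69 ≈ 80.89
n = 9

9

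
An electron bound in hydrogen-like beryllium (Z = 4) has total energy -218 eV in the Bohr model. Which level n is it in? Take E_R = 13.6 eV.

1

E_n = −E_R Z²/n² ⇒ n² = E_R Z²/(−E_n) = 13.6 × 4² / 218 ≈ 1.00
n = 1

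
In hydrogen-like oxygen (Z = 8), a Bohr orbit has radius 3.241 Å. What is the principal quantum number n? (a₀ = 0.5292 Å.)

7

r_n = n²a₀/Z ⇒ n² = rZ/a₀ = 3.241 × 8 / 0.5292 ≈ 48.99
n = 7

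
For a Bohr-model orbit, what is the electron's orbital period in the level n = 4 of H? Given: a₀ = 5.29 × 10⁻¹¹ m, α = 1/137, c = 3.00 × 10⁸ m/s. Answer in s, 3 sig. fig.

9.71 × 10⁻¹⁵ s

r = n²a₀/Z = 4²·5.29 × 10⁻¹¹/1 = 8.46 × 10⁻¹⁰ m
v = Zαc/n = 1·0.00730·3.00 × 10⁸/4 = 5.47 × 10⁵ m/s
T = 2πr/v = 9.71 × 10⁻¹⁵ s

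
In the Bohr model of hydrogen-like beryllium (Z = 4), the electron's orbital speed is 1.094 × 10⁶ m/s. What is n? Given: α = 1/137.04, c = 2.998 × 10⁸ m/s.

v_n = Zαc/n ⇒ n = Zαc/v = 4 × 0.007297 × 2.998 × 10⁸ / 1.094 × 10⁶ ≈ 8.00
n = 8

8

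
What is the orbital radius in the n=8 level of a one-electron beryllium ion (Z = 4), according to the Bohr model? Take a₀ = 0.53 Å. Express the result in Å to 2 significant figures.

8.5 Å

r_n = n²a₀/Z = 8² × 0.53 / 4
    = 64 × 0.53 / 4 = 8.5 Å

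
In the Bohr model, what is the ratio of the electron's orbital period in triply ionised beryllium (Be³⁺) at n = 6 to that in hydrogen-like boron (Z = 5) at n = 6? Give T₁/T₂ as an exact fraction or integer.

T ∝ Z^-2 · n^3
T₁/T₂ = (4/5)^-2 · (6/6)^3 = 25/16

25/16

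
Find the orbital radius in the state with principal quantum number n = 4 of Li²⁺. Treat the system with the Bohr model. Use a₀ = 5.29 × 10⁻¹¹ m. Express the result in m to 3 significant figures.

2.82 × 10⁻¹⁰ m

r_n = n²a₀/Z = 4² × 5.29 × 10⁻¹¹ / 3
    = 16 × 5.29 × 10⁻¹¹ / 3 = 2.82 × 10⁻¹⁰ m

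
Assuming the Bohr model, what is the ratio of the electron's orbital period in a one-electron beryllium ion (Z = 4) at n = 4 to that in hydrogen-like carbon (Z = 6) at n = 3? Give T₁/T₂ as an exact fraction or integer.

T ∝ Z^-2 · n^3
T₁/T₂ = (4/6)^-2 · (4/3)^3 = 16/3

16/3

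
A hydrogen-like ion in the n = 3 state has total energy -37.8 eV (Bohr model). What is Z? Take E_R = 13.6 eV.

E_n = −E_R Z²/n² ⇒ Z² = −E_n n²/E_R = 37.8 × 3² / 13.6 ≈ 25.01
Z = 5

5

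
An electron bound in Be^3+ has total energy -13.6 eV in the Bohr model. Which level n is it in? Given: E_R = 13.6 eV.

4

E_n = −E_R Z²/n² ⇒ n² = E_R Z²/(−E_n) = 13.6 × 4² / 13.6 ≈ 16.00
n = 4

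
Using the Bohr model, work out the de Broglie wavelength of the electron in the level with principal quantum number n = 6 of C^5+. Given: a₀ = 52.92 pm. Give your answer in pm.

332.5 pm

The Bohr quantisation condition is nλ = 2πr_n.
r_n = n²a₀/Z = 317.5 pm
λ = 2πr_n/n = 2π·317.5/6 = 332.5 pm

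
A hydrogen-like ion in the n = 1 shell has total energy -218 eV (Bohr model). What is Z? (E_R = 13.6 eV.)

4

E_n = −E_R Z²/n² ⇒ Z² = −E_n n²/E_R = 218 × 1² / 13.6 ≈ 16.03
Z = 4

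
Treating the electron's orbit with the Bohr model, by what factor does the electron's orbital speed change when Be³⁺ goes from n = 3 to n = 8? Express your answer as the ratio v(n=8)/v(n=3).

3/8

v ∝ Z^1 · n^-1; with Z fixed, v ∝ n^-1.
v(n=8)/v(n=3) = (8/3)^-1 = 3/8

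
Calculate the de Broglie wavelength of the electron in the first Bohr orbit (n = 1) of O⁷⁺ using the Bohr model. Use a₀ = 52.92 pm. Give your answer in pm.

The Bohr quantisation condition is nλ = 2πr_n.
r_n = n²a₀/Z = 6.615 pm
λ = 2πr_n/n = 2π·6.615/1 = 41.56 pm

41.56 pm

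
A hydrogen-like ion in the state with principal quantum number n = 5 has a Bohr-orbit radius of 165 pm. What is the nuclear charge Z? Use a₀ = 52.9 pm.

8

r_n = n²a₀/Z ⇒ Z = n²a₀/r = 5² × 52.9 / 165 ≈ 8.02
Z = 8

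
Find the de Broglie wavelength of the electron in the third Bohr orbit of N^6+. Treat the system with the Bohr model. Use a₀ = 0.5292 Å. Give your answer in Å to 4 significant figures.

The Bohr quantisation condition is nλ = 2πr_n.
r_n = n²a₀/Z = 0.6804 Å
λ = 2πr_n/n = 2π·0.6804/3 = 1.425 Å

1.425 Å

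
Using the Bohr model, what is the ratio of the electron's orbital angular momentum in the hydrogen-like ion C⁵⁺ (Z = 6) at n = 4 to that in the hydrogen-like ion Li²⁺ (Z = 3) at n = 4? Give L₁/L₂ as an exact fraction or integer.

1

L = nℏ is independent of Z.
L₁/L₂ = n₁/n₂ = 4/4 = 1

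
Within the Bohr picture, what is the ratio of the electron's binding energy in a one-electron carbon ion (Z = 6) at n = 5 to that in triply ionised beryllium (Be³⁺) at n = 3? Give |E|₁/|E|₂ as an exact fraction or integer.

81/100

|E| ∝ Z^2 · n^-2
|E|₁/|E|₂ = (6/4)^2 · (5/3)^-2 = 81/100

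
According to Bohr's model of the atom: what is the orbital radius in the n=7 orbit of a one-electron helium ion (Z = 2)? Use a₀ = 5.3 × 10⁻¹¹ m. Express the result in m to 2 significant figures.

r_n = n²a₀/Z = 7² × 5.3 × 10⁻¹¹ / 2
    = 49 × 5.3 × 10⁻¹¹ / 2 = 1.3 × 10⁻⁹ m

1.3 × 10⁻⁹ m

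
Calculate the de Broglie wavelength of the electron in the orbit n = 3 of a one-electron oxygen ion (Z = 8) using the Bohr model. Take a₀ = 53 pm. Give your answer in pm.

The Bohr quantisation condition is nλ = 2πr_n.
r_n = n²a₀/Z = 60 pm
λ = 2πr_n/n = 2π·60/3 = 120 pm

120 pm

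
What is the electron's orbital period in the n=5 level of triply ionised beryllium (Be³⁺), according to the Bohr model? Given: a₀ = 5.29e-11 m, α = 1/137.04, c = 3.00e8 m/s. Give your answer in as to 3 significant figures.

r = n²a₀/Z = 5²·5.29e-11/4 = 3.31e-10 m
v = Zαc/n = 4·0.00730·3.00e8/5 = 1.75e6 m/s
T = 2πr/v = 1.19e-15 s = 1190 as

1190 as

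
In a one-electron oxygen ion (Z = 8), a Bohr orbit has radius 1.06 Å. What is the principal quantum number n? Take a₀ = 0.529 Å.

4

r_n = n²a₀/Z ⇒ n² = rZ/a₀ = 1.06 × 8 / 0.529 ≈ 16.03
n = 4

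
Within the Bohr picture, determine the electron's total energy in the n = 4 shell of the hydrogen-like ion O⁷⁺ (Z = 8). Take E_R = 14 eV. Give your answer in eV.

-56 eV

E_n = −E_R·Z²/n² = −14 × 8²/4² = -56 eV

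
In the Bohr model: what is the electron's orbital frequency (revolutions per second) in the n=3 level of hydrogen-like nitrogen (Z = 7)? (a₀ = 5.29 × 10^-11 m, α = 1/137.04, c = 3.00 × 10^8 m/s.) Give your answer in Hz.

1.20 × 10^16 Hz

r = n²a₀/Z = 6.80 × 10^-11 m, v = Zαc/n = 5.11 × 10^6 m/s
f = v/(2πr) = 1.20 × 10^16 Hz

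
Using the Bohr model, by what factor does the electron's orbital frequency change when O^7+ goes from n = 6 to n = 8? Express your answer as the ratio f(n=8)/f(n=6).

27/64

f ∝ Z^2 · n^-3; with Z fixed, f ∝ n^-3.
f(n=8)/f(n=6) = (8/6)^-3 = 27/64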